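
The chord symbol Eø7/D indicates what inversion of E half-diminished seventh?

Eø7/D means E half-diminished seventh with D in the bass. D is the seventh of E half-diminished seventh (E–G–Bb–D), so this is third inversion.

third inversion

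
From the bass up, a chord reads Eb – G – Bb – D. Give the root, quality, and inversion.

The distinct note names are Eb, G, Bb, D. Stacked in thirds they read Eb–G–Bb–D, which is a major seventh chord on Eb.
With the root (Eb) in the bass, the chord is in root position (figured bass 7).

Eb major seventh, root position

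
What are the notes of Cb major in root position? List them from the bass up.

Cb, Eb, Gb

Spelling Cb major: Cb–Eb–Gb. In root position the root is bass, giving Cb, Eb, Gb from the bottom.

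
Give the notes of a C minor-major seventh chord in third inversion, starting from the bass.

C minor-major seventh is C–Eb–G–B. Third inversion puts the seventh (B) in the bass, with the remaining tones above: B, C, Eb, G.

B, C, Eb, G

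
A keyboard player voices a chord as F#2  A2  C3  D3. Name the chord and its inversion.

D dominant seventh, first inversion

The distinct note names are F#, A, C, D. Stacked in thirds they read D–F#–A–C, which is a dominant seventh chord on D.
With the third (F#) in the bass, the chord is in first inversion (figured bass 6/5).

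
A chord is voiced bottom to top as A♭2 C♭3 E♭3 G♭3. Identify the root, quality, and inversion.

The pitch classes Ab, Cb, Eb, Gb arrange in thirds as Ab–Cb–Eb–Gb: an Ab minor seventh chord.
The lowest note is Ab, the root of the chord, so this is root position (figured bass 7).

Ab minor seventh, root position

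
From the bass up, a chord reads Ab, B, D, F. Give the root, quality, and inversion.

The pitch classes Ab, B, D, F arrange in thirds as B–D–F–Ab: a B diminished seventh chord.
Ab is the seventh of B diminished seventh; seventh in the bass means third inversion (figured bass 4/2).

B diminished seventh, third inversion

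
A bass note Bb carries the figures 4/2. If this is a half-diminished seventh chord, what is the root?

The figures 4/2 mean the seventh of the chord is in the bass. If Bb is the seventh of a half-diminished seventh chord, the root is C (chord tones C–Eb–Gb–Bb).

C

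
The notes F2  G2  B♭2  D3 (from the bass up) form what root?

G

F, G, Bb, D are the tones of a G minor seventh chord (G–Bb–D–F), making G the root.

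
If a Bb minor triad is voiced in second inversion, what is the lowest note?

In second inversion the fifth is lowest. For Bb minor (Bb–Db–F) that is F.

F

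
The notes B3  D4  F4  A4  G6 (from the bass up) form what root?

G

B, D, F, A, G are the tones of a G dominant ninth chord (G–B–D–F–A), making G the root.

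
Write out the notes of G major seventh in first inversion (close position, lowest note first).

Spelling G major seventh: G–B–D–F#. In first inversion the third is bass, giving B, D, F#, G from the bottom.

B, D, F#, G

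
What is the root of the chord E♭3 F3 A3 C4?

Eb, F, A, C are the tones of an F dominant seventh chord (F–A–C–Eb), making F the root.

F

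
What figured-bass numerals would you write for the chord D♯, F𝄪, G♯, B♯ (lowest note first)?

The notes D#, F##, G#, B# stack in thirds as G#–B#–D#–F## — a G# major seventh chord. The bass D# is the fifth, so this is second inversion: figured 4/3.

4/3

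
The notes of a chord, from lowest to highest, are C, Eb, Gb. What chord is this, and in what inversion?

The pitch classes C, Eb, Gb arrange in thirds as C–Eb–Gb: a C diminished triad.
C is the root of C diminished; root in the bass means root position (figured bass 5/3).

C diminished, root position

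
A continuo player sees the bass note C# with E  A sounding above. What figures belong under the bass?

6

The notes C#, E, A stack in thirds as A–C#–E — an A major triad. The bass C# is the third, so this is first inversion: figured 6.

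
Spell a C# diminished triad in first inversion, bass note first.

E, G, C#

C# diminished is C#–E–G. First inversion puts the third (E) in the bass, with the remaining tones above: E, G, C#.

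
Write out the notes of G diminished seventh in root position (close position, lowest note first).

The chord tones are G–Bb–Db–Fb. With the root (G) lowest for root position: G, Bb, Db, Fb.

G, Bb, Db, Fb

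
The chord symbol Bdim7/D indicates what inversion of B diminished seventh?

first inversion

Bdim7/D means B diminished seventh with D in the bass. D is the third of B diminished seventh (B–D–F–Ab), so this is first inversion.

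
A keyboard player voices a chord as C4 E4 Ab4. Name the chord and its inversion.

The distinct note names are C, E, Ab. Stacked in thirds they read Ab–C–E, which is an augmented triad on Ab.
C is the third of Ab augmented; third in the bass means first inversion (figured bass 6).

Ab augmented, first inversion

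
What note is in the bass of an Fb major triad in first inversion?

Fb major is Fb–Ab–Cb. First inversion places the third in the bass: Ab.

Ab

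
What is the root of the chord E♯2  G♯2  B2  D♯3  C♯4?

C#

E#, G#, B, D#, C# are the tones of a C# dominant ninth chord (C#–E#–G#–B–D#), making C# the root.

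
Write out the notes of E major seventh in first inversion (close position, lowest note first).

Spelling E major seventh: E–G#–B–D#. In first inversion the third is bass, giving G#, B, D#, E from the bottom.

G#, B, D#, E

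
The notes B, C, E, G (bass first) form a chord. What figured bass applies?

4/2

The notes B, C, E, G stack in thirds as C–E–G–B — a C major seventh chord. The bass B is the seventh, so this is third inversion: figured 4/2.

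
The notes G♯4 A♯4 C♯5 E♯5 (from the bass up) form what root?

The distinct letter names are G#, A#, C#, E#. Arranged as a stack of thirds they read A#–C#–E#–G#, so A# is the root (an A# minor seventh chord).

A#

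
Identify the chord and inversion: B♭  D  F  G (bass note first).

The pitch classes Bb, D, F, G arrange in thirds as G–Bb–D–F: a G minor seventh chord.
Bb is the third of G minor seventh; third in the bass means first inversion (figured bass 6/5).

G minor seventh, first inversion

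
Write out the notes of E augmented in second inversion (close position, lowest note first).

E augmented is E–G#–B#. Second inversion puts the fifth (B#) in the bass, with the remaining tones above: B#, E, G#.

B#, E, G#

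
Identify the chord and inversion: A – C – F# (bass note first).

F# diminished, first inversion

Reducing to letter names: A, C, F#. These stack in thirds as F#–A–C — an F# diminished triad.
The lowest note is A, the third of the chord, so this is first inversion (figured bass 6).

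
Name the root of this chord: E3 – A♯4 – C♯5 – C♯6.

A#

The distinct letter names are E, A#, C#. Arranged as a stack of thirds they read A#–C#–E, so A# is the root (an A# diminished triad).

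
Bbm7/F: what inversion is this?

second inversion

Bbm7/F means Bb minor seventh with F in the bass. F is the fifth of Bb minor seventh (Bb–Db–F–Ab), so this is second inversion.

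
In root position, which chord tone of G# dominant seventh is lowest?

The root of G# dominant seventh (G#–B#–D#–F#) is G#; that is the bass in root position.

G#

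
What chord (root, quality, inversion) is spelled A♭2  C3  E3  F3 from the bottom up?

F minor-major seventh, first inversion

The distinct note names are Ab, C, E, F. Stacked in thirds they read F–Ab–C–E, which is a minor-major seventh chord on F.
With the third (Ab) in the bass, the chord is in first inversion (figured bass 6/5).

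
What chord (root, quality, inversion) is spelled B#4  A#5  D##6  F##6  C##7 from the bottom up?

The distinct note names are B#, A#, D##, F##, C##. Stacked in thirds they read B#–D##–F##–A#–C##, which is a dominant ninth chord on B#.
With the root (B#) in the bass, the chord is in root position.

B# dominant ninth, root position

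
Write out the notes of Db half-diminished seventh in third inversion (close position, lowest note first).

Spelling Db half-diminished seventh: Db–Fb–Abb–Cb. In third inversion the seventh is bass, giving Cb, Db, Fb, Abb from the bottom.

Cb, Db, Fb, Abb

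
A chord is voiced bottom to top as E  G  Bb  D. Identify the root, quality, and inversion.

E half-diminished seventh, root position

The distinct note names are E, G, Bb, D. Stacked in thirds they read E–G–Bb–D, which is a half-diminished seventh chord on E.
The lowest note is E, the root of the chord, so this is root position (figured bass 7).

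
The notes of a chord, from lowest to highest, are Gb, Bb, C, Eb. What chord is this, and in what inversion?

The pitch classes Gb, Bb, C, Eb arrange in thirds as C–Eb–Gb–Bb: a C half-diminished seventh chord.
The lowest note is Gb, the fifth of the chord, so this is second inversion (figured bass 4/3).

C half-diminished seventh, second inversion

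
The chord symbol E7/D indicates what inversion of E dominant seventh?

third inversion

E7/D means E dominant seventh with D in the bass. D is the seventh of E dominant seventh (E–G#–B–D), so this is third inversion.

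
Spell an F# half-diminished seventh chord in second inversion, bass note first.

The chord tones are F#–A–C–E. With the fifth (C) lowest for second inversion: C, E, F#, A.

C, E, F#, A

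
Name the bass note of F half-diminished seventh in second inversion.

F half-diminished seventh is F–Ab–Cb–Eb. Second inversion places the fifth in the bass: Cb.

Cb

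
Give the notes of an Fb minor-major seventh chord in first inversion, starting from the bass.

Abb, Cb, Eb, Fb

Fb minor-major seventh is Fb–Abb–Cb–Eb. First inversion puts the third (Abb) in the bass, with the remaining tones above: Abb, Cb, Eb, Fb.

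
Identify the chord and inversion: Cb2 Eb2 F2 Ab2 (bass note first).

The distinct note names are Cb, Eb, F, Ab. Stacked in thirds they read F–Ab–Cb–Eb, which is a half-diminished seventh chord on F.
The lowest note is Cb, the fifth of the chord, so this is second inversion (figured bass 4/3).

F half-diminished seventh, second inversion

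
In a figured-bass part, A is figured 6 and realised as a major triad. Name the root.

F

The figures 6 mean the third of the chord is in the bass. If A is the third of a major triad, the root is F (chord tones F–A–C).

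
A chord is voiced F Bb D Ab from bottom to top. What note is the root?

Bb

Reordering F, Bb, D, Ab into stacked thirds gives Bb–D–F–Ab; the bottom of that stack, Bb, is the root.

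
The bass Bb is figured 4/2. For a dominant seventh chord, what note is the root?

The figures 4/2 mean the seventh of the chord is in the bass. If Bb is the seventh of a dominant seventh chord, the root is C (chord tones C–E–G–Bb).

C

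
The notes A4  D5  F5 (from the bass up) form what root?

Reordering A, D, F into stacked thirds gives D–F–A; the bottom of that stack, D, is the root.

D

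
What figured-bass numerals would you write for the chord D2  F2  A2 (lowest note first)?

5/3

The notes D, F, A stack in thirds as D–F–A — a D minor triad. The bass D is the root, so this is root position: figured 5/3.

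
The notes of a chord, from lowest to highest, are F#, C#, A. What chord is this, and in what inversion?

F# minor, root position

Reducing to letter names: F#, C#, A. These stack in thirds as F#–A–C# — an F# minor triad.
The lowest note is F#, the root of the chord, so this is root position (figured bass 5/3).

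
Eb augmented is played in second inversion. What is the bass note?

B

In second inversion the fifth is lowest. For Eb augmented (Eb–G–B) that is B.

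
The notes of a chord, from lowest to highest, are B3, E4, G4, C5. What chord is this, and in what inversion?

C major seventh, third inversion

The pitch classes B, E, G, C arrange in thirds as C–E–G–B: a C major seventh chord.
With the seventh (B) in the bass, the chord is in third inversion (figured bass 4/2).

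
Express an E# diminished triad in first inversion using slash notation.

E#dim/G#

First inversion of E# diminished has the third (G#) in the bass. As a slash chord: E#dim/G#.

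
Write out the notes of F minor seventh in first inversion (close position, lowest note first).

Ab, C, Eb, F

The chord tones are F–Ab–C–Eb. With the third (Ab) lowest for first inversion: Ab, C, Eb, F.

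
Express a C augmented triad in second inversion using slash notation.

Second inversion of C augmented has the fifth (G#) in the bass. As a slash chord: Caug/G#.

Caug/G#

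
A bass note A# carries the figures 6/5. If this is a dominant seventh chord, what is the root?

The figures 6/5 mean the third of the chord is in the bass. If A# is the third of a dominant seventh chord, the root is F# (chord tones F#–A#–C#–E).

F#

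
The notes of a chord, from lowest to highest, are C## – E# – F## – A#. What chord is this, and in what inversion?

Reducing to letter names: C##, E#, F##, A#. These stack in thirds as F##–A#–C##–E# — an F## minor seventh chord.
With the fifth (C##) in the bass, the chord is in second inversion (figured bass 4/3).

F## minor seventh, second inversion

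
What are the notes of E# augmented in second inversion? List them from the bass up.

Spelling E# augmented: E#–G##–B##. In second inversion the fifth is bass, giving B##, E#, G## from the bottom.

B##, E#, G##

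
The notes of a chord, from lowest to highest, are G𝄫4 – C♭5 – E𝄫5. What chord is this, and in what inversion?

Cb diminished, second inversion

The pitch classes Gbb, Cb, Ebb arrange in thirds as Cb–Ebb–Gbb: a Cb diminished triad.
With the fifth (Gbb) in the bass, the chord is in second inversion (figured bass 6/4).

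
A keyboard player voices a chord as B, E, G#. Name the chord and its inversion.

E major, second inversion

Reducing to letter names: B, E, G#. These stack in thirds as E–G#–B — an E major triad.
With the fifth (B) in the bass, the chord is in second inversion (figured bass 6/4).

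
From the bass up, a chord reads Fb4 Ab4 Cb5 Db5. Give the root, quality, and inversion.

Db minor seventh, first inversion

Reducing to letter names: Fb, Ab, Cb, Db. These stack in thirds as Db–Fb–Ab–Cb — a Db minor seventh chord.
Fb is the third of Db minor seventh; third in the bass means first inversion (figured bass 6/5).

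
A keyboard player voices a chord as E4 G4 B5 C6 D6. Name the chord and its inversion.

The distinct note names are E, G, B, C, D. Stacked in thirds they read C–E–G–B–D, which is a major ninth chord on C.
The lowest note is E, the third of the chord, so this is first inversion.

C major ninth, first inversion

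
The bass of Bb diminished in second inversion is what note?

Fb

The fifth of Bb diminished (Bb–Db–Fb) is Fb; that is the bass in second inversion.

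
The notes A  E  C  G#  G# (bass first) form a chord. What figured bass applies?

The notes A, E, C, G# stack in thirds as A–C–E–G# — an A minor-major seventh chord. The bass A is the root, so this is root position: figured 7.

7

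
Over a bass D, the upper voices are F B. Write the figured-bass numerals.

The notes D, F, B stack in thirds as B–D–F — a B diminished triad. The bass D is the third, so this is first inversion: figured 6.

6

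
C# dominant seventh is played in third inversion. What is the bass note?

In third inversion the seventh is lowest. For C# dominant seventh (C#–E#–G#–B) that is B.

B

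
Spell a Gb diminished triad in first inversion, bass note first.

Gb diminished is Gb–Bbb–Dbb. First inversion puts the third (Bbb) in the bass, with the remaining tones above: Bbb, Dbb, Gb.

Bbb, Dbb, Gb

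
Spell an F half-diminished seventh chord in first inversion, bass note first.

Ab, Cb, Eb, F

F half-diminished seventh is F–Ab–Cb–Eb. First inversion puts the third (Ab) in the bass, with the remaining tones above: Ab, Cb, Eb, F.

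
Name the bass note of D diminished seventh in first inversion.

In first inversion the third is lowest. For D diminished seventh (D–F–Ab–Cb) that is F.

F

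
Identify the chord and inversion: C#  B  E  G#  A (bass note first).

The distinct note names are C#, B, E, G#, A. Stacked in thirds they read A–C#–E–G#–B, which is a major ninth chord on A.
C# is the third of A major ninth; third in the bass means first inversion.

A major ninth, first inversion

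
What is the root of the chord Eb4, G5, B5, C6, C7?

C

Eb, G, B, C are the tones of a C minor-major seventh chord (C–Eb–G–B), making C the root.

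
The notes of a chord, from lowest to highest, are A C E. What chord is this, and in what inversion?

The pitch classes A, C, E arrange in thirds as A–C–E: an A minor triad.
A is the root of A minor; root in the bass means root position (figured bass 5/3).

A minor, root position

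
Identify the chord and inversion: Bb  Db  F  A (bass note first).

Bb minor-major seventh, root position

The pitch classes Bb, Db, F, A arrange in thirds as Bb–Db–F–A: a Bb minor-major seventh chord.
The lowest note is Bb, the root of the chord, so this is root position (figured bass 7).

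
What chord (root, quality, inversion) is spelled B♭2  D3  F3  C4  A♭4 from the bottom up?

The pitch classes Bb, D, F, C, Ab arrange in thirds as Bb–D–F–Ab–C: a Bb dominant ninth chord.
Bb is the root of Bb dominant ninth; root in the bass means root position.

Bb dominant ninth, root position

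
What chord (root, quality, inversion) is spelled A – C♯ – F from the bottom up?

F augmented, first inversion

Reducing to letter names: A, C#, F. These stack in thirds as F–A–C# — an F augmented triad.
The lowest note is A, the third of the chord, so this is first inversion (figured bass 6).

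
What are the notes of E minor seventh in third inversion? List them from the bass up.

D, E, G, B

Spelling E minor seventh: E–G–B–D. In third inversion the seventh is bass, giving D, E, G, B from the bottom.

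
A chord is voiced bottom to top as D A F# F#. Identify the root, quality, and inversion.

The distinct note names are D, A, F#. Stacked in thirds they read D–F#–A, which is a major triad on D.
With the root (D) in the bass, the chord is in root position (figured bass 5/3).

D major, root position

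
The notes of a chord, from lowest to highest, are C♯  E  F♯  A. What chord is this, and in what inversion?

Reducing to letter names: C#, E, F#, A. These stack in thirds as F#–A–C#–E — an F# minor seventh chord.
With the fifth (C#) in the bass, the chord is in second inversion (figured bass 4/3).

F# minor seventh, second inversion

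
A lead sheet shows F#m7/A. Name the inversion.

F#m7/A means F# minor seventh with A in the bass. A is the third of F# minor seventh (F#–A–C#–E), so this is first inversion.

first inversion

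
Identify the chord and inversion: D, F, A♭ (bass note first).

D diminished, root position

The pitch classes D, F, Ab arrange in thirds as D–F–Ab: a D diminished triad.
The lowest note is D, the root of the chord, so this is root position (figured bass 5/3).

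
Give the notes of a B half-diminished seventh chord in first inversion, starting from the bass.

D, F, A, B

Spelling B half-diminished seventh: B–D–F–A. In first inversion the third is bass, giving D, F, A, B from the bottom.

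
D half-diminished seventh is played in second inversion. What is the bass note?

Ab

In second inversion the fifth is lowest. For D half-diminished seventh (D–F–Ab–C) that is Ab.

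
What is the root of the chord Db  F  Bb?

Bb

The distinct letter names are Db, F, Bb. Arranged as a stack of thirds they read Bb–Db–F, so Bb is the root (a Bb minor triad).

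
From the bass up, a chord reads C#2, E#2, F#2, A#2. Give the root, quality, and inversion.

Reducing to letter names: C#, E#, F#, A#. These stack in thirds as F#–A#–C#–E# — an F# major seventh chord.
With the fifth (C#) in the bass, the chord is in second inversion (figured bass 4/3).

F# major seventh, second inversion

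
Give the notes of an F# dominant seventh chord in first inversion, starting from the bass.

A#, C#, E, F#

The chord tones are F#–A#–C#–E. With the third (A#) lowest for first inversion: A#, C#, E, F#.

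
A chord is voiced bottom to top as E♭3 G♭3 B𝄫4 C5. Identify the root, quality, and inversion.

The distinct note names are Eb, Gb, Bbb, C. Stacked in thirds they read C–Eb–Gb–Bbb, which is a diminished seventh chord on C.
With the third (Eb) in the bass, the chord is in first inversion (figured bass 6/5).

C diminished seventh, first inversion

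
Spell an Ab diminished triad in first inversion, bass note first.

Ab diminished is Ab–Cb–Ebb. First inversion puts the third (Cb) in the bass, with the remaining tones above: Cb, Ebb, Ab.

Cb, Ebb, Ab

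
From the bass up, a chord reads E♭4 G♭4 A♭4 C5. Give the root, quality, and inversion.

Ab dominant seventh, second inversion

The distinct note names are Eb, Gb, Ab, C. Stacked in thirds they read Ab–C–Eb–Gb, which is a dominant seventh chord on Ab.
Eb is the fifth of Ab dominant seventh; fifth in the bass means second inversion (figured bass 4/3).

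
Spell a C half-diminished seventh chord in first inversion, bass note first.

Eb, Gb, Bb, C

C half-diminished seventh is C–Eb–Gb–Bb. First inversion puts the third (Eb) in the bass, with the remaining tones above: Eb, Gb, Bb, C.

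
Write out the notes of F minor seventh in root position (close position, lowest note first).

The chord tones are F–Ab–C–Eb. With the root (F) lowest for root position: F, Ab, C, Eb.

F, Ab, C, Eb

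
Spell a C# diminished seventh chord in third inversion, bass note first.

Bb, C#, E, G

C# diminished seventh is C#–E–G–Bb. Third inversion puts the seventh (Bb) in the bass, with the remaining tones above: Bb, C#, E, G.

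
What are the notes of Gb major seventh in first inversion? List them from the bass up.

Bb, Db, F, Gb

The chord tones are Gb–Bb–Db–F. With the third (Bb) lowest for first inversion: Bb, Db, F, Gb.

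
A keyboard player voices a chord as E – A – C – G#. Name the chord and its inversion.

A minor-major seventh, second inversion

The distinct note names are E, A, C, G#. Stacked in thirds they read A–C–E–G#, which is a minor-major seventh chord on A.
E is the fifth of A minor-major seventh; fifth in the bass means second inversion (figured bass 4/3).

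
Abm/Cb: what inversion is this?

Abm/Cb means Ab minor with Cb in the bass. Cb is the third of Ab minor (Ab–Cb–Eb), so this is first inversion.

first inversion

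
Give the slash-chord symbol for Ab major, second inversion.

Second inversion of Ab major has the fifth (Eb) in the bass. As a slash chord: AbM/Eb.

AbM/Eb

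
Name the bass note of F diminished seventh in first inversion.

Ab

In first inversion the third is lowest. For F diminished seventh (F–Ab–Cb–Ebb) that is Ab.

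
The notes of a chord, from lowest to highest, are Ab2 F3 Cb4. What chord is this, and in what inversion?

F diminished, first inversion

The pitch classes Ab, F, Cb arrange in thirds as F–Ab–Cb: an F diminished triad.
With the third (Ab) in the bass, the chord is in first inversion (figured bass 6).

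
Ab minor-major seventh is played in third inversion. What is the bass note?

Ab minor-major seventh is Ab–Cb–Eb–G. Third inversion places the seventh in the bass: G.

G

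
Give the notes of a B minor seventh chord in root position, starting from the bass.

B, D, F#, A

The chord tones are B–D–F#–A. With the root (B) lowest for root position: B, D, F#, A.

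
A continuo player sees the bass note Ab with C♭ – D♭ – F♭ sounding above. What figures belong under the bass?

The notes Ab, Cb, Db, Fb stack in thirds as Db–Fb–Ab–Cb — a Db minor seventh chord. The bass Ab is the fifth, so this is second inversion: figured 4/3.

4/3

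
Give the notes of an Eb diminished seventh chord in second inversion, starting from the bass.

Bbb, Dbb, Eb, Gb

Eb diminished seventh is Eb–Gb–Bbb–Dbb. Second inversion puts the fifth (Bbb) in the bass, with the remaining tones above: Bbb, Dbb, Eb, Gb.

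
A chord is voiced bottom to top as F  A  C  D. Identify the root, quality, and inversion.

D minor seventh, first inversion

The distinct note names are F, A, C, D. Stacked in thirds they read D–F–A–C, which is a minor seventh chord on D.
With the third (F) in the bass, the chord is in first inversion (figured bass 6/5).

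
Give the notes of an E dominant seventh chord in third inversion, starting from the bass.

Spelling E dominant seventh: E–G#–B–D. In third inversion the seventh is bass, giving D, E, G#, B from the bottom.

D, E, G#, B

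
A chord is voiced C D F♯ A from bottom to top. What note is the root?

D

Reordering C, D, F#, A into stacked thirds gives D–F#–A–C; the bottom of that stack, D, is the root.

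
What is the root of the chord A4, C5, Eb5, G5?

Reordering A, C, Eb, G into stacked thirds gives A–C–Eb–G; the bottom of that stack, A, is the root.

A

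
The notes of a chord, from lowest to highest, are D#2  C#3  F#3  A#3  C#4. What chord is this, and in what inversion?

Reducing to letter names: D#, C#, F#, A#. These stack in thirds as D#–F#–A#–C# — a D# minor seventh chord.
D# is the root of D# minor seventh; root in the bass means root position (figured bass 7).

D# minor seventh, root position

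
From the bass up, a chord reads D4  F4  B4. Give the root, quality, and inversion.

Reducing to letter names: D, F, B. These stack in thirds as B–D–F — a B diminished triad.
The lowest note is D, the third of the chord, so this is first inversion (figured bass 6).

B diminished, first inversion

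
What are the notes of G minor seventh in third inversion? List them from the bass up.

F, G, Bb, D

Spelling G minor seventh: G–Bb–D–F. In third inversion the seventh is bass, giving F, G, Bb, D from the bottom.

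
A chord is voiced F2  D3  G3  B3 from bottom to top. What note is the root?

G

F, D, G, B are the tones of a G dominant seventh chord (G–B–D–F), making G the root.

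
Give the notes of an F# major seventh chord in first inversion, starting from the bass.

A#, C#, E#, F#

F# major seventh is F#–A#–C#–E#. First inversion puts the third (A#) in the bass, with the remaining tones above: A#, C#, E#, F#.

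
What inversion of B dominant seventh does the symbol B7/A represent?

B7/A means B dominant seventh with A in the bass. A is the seventh of B dominant seventh (B–D#–F#–A), so this is third inversion.

third inversion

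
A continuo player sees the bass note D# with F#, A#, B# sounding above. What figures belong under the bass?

The notes D#, F#, A#, B# stack in thirds as B#–D#–F#–A# — a B# half-diminished seventh chord. The bass D# is the third, so this is first inversion: figured 6/5.

6/5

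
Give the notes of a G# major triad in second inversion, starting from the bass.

The chord tones are G#–B#–D#. With the fifth (D#) lowest for second inversion: D#, G#, B#.

D#, G#, B#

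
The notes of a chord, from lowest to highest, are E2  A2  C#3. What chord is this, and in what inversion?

A major, second inversion

The pitch classes E, A, C# arrange in thirds as A–C#–E: an A major triad.
With the fifth (E) in the bass, the chord is in second inversion (figured bass 6/4).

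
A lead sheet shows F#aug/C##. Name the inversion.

F#aug/C## means F# augmented with C## in the bass. C## is the fifth of F# augmented (F#–A#–C##), so this is second inversion.

second inversion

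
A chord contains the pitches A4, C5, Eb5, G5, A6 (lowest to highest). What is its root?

Reordering A, C, Eb, G into stacked thirds gives A–C–Eb–G; the bottom of that stack, A, is the root.

A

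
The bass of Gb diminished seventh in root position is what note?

Gb

Gb diminished seventh is Gb–Bbb–Dbb–Fbb. Root position places the root in the bass: Gb.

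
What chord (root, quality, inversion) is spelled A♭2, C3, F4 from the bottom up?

The distinct note names are Ab, C, F. Stacked in thirds they read F–Ab–C, which is a minor triad on F.
Ab is the third of F minor; third in the bass means first inversion (figured bass 6).

F minor, first inversion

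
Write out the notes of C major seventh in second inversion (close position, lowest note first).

C major seventh is C–E–G–B. Second inversion puts the fifth (G) in the bass, with the remaining tones above: G, B, C, E.

G, B, C, E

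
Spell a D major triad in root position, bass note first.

D, F#, A

Spelling D major: D–F#–A. In root position the root is bass, giving D, F#, A from the bottom.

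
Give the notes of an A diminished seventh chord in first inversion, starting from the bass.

The chord tones are A–C–Eb–Gb. With the third (C) lowest for first inversion: C, Eb, Gb, A.

C, Eb, Gb, A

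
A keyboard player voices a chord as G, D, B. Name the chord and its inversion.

G major, root position

The pitch classes G, D, B arrange in thirds as G–B–D: a G major triad.
G is the root of G major; root in the bass means root position (figured bass 5/3).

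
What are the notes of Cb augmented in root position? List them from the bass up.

Cb augmented is Cb–Eb–G. Root position puts the root (Cb) in the bass, with the remaining tones above: Cb, Eb, G.

Cb, Eb, G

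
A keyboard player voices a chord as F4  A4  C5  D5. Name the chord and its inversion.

D minor seventh, first inversion

The distinct note names are F, A, C, D. Stacked in thirds they read D–F–A–C, which is a minor seventh chord on D.
The lowest note is F, the third of the chord, so this is first inversion (figured bass 6/5).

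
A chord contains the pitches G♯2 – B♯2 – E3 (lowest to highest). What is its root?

E

Reordering G#, B#, E into stacked thirds gives E–G#–B#; the bottom of that stack, E, is the root.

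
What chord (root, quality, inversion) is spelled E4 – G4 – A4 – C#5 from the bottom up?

Reducing to letter names: E, G, A, C#. These stack in thirds as A–C#–E–G — an A dominant seventh chord.
E is the fifth of A dominant seventh; fifth in the bass means second inversion (figured bass 4/3).

A dominant seventh, second inversion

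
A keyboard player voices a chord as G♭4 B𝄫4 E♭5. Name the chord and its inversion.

The pitch classes Gb, Bbb, Eb arrange in thirds as Eb–Gb–Bbb: an Eb diminished triad.
With the third (Gb) in the bass, the chord is in first inversion (figured bass 6).

Eb diminished, first inversion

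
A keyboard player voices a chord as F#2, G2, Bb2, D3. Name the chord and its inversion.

Reducing to letter names: F#, G, Bb, D. These stack in thirds as G–Bb–D–F# — a G minor-major seventh chord.
With the seventh (F#) in the bass, the chord is in third inversion (figured bass 4/2).

G minor-major seventh, third inversion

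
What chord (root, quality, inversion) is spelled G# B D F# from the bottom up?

G# half-diminished seventh, root position

The distinct note names are G#, B, D, F#. Stacked in thirds they read G#–B–D–F#, which is a half-diminished seventh chord on G#.
With the root (G#) in the bass, the chord is in root position (figured bass 7).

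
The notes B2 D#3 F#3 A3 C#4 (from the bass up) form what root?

B

B, D#, F#, A, C# are the tones of a B dominant ninth chord (B–D#–F#–A–C#), making B the root.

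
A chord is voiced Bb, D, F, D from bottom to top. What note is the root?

Bb, D, F are the tones of a Bb major triad (Bb–D–F), making Bb the root.

Bb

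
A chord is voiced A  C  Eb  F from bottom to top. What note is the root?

F

The distinct letter names are A, C, Eb, F. Arranged as a stack of thirds they read F–A–C–Eb, so F is the root (an F dominant seventh chord).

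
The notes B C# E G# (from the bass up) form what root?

C#

Reordering B, C#, E, G# into stacked thirds gives C#–E–G#–B; the bottom of that stack, C#, is the root.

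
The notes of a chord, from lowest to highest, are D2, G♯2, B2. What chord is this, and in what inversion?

The pitch classes D, G#, B arrange in thirds as G#–B–D: a G# diminished triad.
D is the fifth of G# diminished; fifth in the bass means second inversion (figured bass 6/4).

G# diminished, second inversion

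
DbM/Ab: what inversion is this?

second inversion

DbM/Ab means Db major with Ab in the bass. Ab is the fifth of Db major (Db–F–Ab), so this is second inversion.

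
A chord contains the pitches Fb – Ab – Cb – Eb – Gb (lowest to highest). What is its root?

Fb

Reordering Fb, Ab, Cb, Eb, Gb into stacked thirds gives Fb–Ab–Cb–Eb–Gb; the bottom of that stack, Fb, is the root.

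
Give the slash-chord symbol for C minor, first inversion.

First inversion of C minor has the third (Eb) in the bass. As a slash chord: Cm/Eb.

Cm/Eb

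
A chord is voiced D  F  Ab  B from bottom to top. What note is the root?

B

Reordering D, F, Ab, B into stacked thirds gives B–D–F–Ab; the bottom of that stack, B, is the root.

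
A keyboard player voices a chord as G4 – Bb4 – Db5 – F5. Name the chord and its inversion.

G half-diminished seventh, root position

Reducing to letter names: G, Bb, Db, F. These stack in thirds as G–Bb–Db–F — a G half-diminished seventh chord.
With the root (G) in the bass, the chord is in root position (figured bass 7).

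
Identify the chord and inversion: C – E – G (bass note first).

Reducing to letter names: C, E, G. These stack in thirds as C–E–G — a C major triad.
C is the root of C major; root in the bass means root position (figured bass 5/3).

C major, root position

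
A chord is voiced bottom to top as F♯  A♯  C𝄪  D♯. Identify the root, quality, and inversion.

Reducing to letter names: F#, A#, C##, D#. These stack in thirds as D#–F#–A#–C## — a D# minor-major seventh chord.
The lowest note is F#, the third of the chord, so this is first inversion (figured bass 6/5).

D# minor-major seventh, first inversion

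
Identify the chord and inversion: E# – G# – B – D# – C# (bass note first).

C# dominant ninth, first inversion

The pitch classes E#, G#, B, D#, C# arrange in thirds as C#–E#–G#–B–D#: a C# dominant ninth chord.
E# is the third of C# dominant ninth; third in the bass means first inversion.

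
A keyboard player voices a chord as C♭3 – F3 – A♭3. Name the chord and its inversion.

The distinct note names are Cb, F, Ab. Stacked in thirds they read F–Ab–Cb, which is a diminished triad on F.
The lowest note is Cb, the fifth of the chord, so this is second inversion (figured bass 6/4).

F diminished, second inversion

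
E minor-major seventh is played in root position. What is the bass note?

E

In root position the root is lowest. For E minor-major seventh (E–G–B–D#) that is E.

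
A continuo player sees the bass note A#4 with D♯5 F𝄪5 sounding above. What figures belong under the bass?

The notes A#, D#, F## stack in thirds as D#–F##–A# — a D# major triad. The bass A# is the fifth, so this is second inversion: figured 6/4.

6/4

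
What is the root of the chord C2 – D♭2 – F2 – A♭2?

Db

C, Db, F, Ab are the tones of a Db major seventh chord (Db–F–Ab–C), making Db the root.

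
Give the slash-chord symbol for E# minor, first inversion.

First inversion of E# minor has the third (G#) in the bass. As a slash chord: E#m/G#.

E#m/G#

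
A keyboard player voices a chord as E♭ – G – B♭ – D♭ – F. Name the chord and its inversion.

Reducing to letter names: Eb, G, Bb, Db, F. These stack in thirds as Eb–G–Bb–Db–F — an Eb dominant ninth chord.
With the root (Eb) in the bass, the chord is in root position.

Eb dominant ninth, root position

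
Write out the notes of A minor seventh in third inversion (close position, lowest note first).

G, A, C, E

The chord tones are A–C–E–G. With the seventh (G) lowest for third inversion: G, A, C, E.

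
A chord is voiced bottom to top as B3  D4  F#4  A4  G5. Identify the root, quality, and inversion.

Reducing to letter names: B, D, F#, A, G. These stack in thirds as G–B–D–F#–A — a G major ninth chord.
The lowest note is B, the third of the chord, so this is first inversion.

G major ninth, first inversion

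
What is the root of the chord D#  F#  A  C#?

D#, F#, A, C# are the tones of a D# half-diminished seventh chord (D#–F#–A–C#), making D# the root.

D#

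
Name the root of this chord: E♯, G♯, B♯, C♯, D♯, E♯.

E#, G#, B#, C#, D# are the tones of a C# major ninth chord (C#–E#–G#–B#–D#), making C# the root.

C#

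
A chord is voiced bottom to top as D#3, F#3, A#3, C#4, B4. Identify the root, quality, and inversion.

B major ninth, first inversion

The distinct note names are D#, F#, A#, C#, B. Stacked in thirds they read B–D#–F#–A#–C#, which is a major ninth chord on B.
With the third (D#) in the bass, the chord is in first inversion.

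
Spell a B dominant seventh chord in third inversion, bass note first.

A, B, D#, F#

B dominant seventh is B–D#–F#–A. Third inversion puts the seventh (A) in the bass, with the remaining tones above: A, B, D#, F#.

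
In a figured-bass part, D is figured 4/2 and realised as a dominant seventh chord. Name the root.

The figures 4/2 mean the seventh of the chord is in the bass. If D is the seventh of a dominant seventh chord, the root is E (chord tones E–G#–B–D).

E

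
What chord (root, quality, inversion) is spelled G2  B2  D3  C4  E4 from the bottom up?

The pitch classes G, B, D, C, E arrange in thirds as C–E–G–B–D: a C major ninth chord.
The lowest note is G, the fifth of the chord, so this is second inversion.

C major ninth, second inversion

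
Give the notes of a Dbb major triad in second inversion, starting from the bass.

Abb, Dbb, Fb

The chord tones are Dbb–Fb–Abb. With the fifth (Abb) lowest for second inversion: Abb, Dbb, Fb.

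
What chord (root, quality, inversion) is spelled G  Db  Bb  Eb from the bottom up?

Eb dominant seventh, first inversion

Reducing to letter names: G, Db, Bb, Eb. These stack in thirds as Eb–G–Bb–Db — an Eb dominant seventh chord.
The lowest note is G, the third of the chord, so this is first inversion (figured bass 6/5).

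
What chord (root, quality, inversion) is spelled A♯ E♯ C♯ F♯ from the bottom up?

Reducing to letter names: A#, E#, C#, F#. These stack in thirds as F#–A#–C#–E# — an F# major seventh chord.
With the third (A#) in the bass, the chord is in first inversion (figured bass 6/5).

F# major seventh, first inversion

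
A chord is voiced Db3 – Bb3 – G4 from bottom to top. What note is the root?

G

Db, Bb, G are the tones of a G diminished triad (G–Bb–Db), making G the root.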